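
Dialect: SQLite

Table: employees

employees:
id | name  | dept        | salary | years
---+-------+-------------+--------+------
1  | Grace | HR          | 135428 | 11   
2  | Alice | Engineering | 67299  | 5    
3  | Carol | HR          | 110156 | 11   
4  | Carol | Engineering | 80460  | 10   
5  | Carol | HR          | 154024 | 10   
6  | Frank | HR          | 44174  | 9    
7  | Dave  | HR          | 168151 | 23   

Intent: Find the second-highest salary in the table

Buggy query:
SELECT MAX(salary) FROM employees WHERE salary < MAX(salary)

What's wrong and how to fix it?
Bug: The inner MAX is an aggregate inside WHERE, which is not allowed

Fix: Compute the overall MAX in a subquery, then take MAX of rows below it

Corrected query:
SELECT MAX(salary) FROM employees WHERE salary < (SELECT MAX(salary) FROM employees)

Result:
MAX(salary)
-----------
154024     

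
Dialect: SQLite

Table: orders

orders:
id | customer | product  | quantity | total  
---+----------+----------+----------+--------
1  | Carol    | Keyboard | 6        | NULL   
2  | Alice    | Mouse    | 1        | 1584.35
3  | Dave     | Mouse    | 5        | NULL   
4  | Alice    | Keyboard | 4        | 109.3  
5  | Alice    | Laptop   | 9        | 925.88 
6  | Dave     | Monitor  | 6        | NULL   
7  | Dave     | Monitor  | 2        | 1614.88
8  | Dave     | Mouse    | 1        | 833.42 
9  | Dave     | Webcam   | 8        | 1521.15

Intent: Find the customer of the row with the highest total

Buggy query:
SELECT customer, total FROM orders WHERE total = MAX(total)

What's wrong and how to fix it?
Bug: WHERE is evaluated per row; an aggregate over the whole table isn't defined there

Fix: Use a subquery: WHERE total = (SELECT MAX(total) FROM orders)

Corrected query:
SELECT customer, total FROM orders WHERE total = (SELECT MAX(total) FROM orders)

Result:
customer | total  
---------+--------
Dave     | 1614.88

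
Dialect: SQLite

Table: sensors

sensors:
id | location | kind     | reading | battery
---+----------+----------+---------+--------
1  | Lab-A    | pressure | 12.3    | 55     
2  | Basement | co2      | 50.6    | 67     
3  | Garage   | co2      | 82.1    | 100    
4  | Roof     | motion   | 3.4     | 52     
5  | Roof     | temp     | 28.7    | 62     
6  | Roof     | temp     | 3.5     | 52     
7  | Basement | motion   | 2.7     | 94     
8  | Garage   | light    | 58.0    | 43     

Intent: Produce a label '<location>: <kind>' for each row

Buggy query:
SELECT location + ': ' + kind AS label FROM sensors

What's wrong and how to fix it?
Bug: SQLite uses || for string concatenation; + coerces text to numbers (yielding 0)

Fix: Use the || operator for string concatenation

Corrected query:
SELECT location || ': ' || kind AS label FROM sensors

Result:
label           
----------------
Lab-A: pressure 
Basement: co2   
Garage: co2     
Roof: motion    
Roof: temp      
Roof: temp      
Basement: motion
Garage: light   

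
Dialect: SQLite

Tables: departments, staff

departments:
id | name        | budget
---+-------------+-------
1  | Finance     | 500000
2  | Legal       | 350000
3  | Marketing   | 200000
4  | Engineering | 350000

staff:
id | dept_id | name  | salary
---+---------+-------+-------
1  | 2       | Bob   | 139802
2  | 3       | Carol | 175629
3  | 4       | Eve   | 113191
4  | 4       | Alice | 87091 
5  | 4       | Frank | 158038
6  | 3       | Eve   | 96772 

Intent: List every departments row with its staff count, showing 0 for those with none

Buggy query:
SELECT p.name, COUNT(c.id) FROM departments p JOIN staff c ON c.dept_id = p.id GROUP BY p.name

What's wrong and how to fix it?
Bug: An inner join excludes parents with zero children

Fix: Use LEFT JOIN so parents without children still appear (COUNT(c.id) gives 0)

Corrected query:
SELECT p.name, COUNT(c.id) FROM departments p LEFT JOIN staff c ON c.dept_id = p.id GROUP BY p.name

Result:
name        | COUNT(c.id)
------------+------------
Engineering | 3          
Finance     | 0          
Legal       | 1          
Marketing   | 2          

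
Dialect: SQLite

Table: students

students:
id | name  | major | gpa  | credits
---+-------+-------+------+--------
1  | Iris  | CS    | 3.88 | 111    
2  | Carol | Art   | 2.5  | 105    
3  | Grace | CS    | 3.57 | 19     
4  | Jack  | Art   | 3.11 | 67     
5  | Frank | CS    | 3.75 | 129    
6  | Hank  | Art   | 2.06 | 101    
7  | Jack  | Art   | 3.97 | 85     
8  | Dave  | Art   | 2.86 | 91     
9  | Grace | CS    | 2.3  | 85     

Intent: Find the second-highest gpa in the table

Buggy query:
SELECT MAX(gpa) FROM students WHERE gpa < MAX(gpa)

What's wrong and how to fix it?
Bug: The inner MAX is an aggregate inside WHERE, which is not allowed

Fix: Compute the overall MAX in a subquery, then take MAX of rows below it

Corrected query:
SELECT MAX(gpa) FROM students WHERE gpa < (SELECT MAX(gpa) FROM students)

Result:
MAX(gpa)
--------
3.88    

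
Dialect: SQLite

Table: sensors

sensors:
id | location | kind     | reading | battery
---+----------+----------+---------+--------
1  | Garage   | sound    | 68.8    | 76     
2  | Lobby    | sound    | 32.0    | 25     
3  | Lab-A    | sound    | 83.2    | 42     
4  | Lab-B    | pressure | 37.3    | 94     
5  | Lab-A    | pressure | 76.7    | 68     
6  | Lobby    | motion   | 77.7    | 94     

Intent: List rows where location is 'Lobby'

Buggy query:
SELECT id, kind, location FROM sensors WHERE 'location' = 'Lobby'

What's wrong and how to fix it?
Bug: 'location' in single quotes is a string literal, not the column; the comparison is literal-vs-literal and never true

Fix: Remove the quotes around the column name (or use double quotes for an identifier)

Corrected query:
SELECT id, kind, location FROM sensors WHERE location = 'Lobby'

Result:
id | kind   | location
---+--------+---------
2  | sound  | Lobby   
6  | motion | Lobby   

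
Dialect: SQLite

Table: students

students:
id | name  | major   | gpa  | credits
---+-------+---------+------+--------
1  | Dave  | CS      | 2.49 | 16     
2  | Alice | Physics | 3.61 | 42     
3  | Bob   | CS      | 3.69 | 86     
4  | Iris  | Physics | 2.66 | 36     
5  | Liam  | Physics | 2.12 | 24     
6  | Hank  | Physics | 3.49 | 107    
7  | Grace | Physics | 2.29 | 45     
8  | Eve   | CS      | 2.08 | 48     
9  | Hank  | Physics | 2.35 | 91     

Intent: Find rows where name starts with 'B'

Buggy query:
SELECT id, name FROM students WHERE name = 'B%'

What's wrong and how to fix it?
Bug: Wildcards only work with LIKE; '=' treats '%' as a literal character

Fix: Use LIKE for wildcard pattern matching

Corrected query:
SELECT id, name FROM students WHERE name LIKE 'B%'

Result:
id | name
---+-----
3  | Bob 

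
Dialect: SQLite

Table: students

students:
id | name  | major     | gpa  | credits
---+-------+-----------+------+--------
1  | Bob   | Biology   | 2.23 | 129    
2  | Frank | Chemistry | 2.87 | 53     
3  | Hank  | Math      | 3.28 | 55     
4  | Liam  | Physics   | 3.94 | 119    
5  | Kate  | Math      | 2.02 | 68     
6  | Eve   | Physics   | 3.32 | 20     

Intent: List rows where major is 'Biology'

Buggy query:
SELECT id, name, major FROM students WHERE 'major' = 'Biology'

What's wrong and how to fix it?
Bug: Single quotes denote string literals in SQL; the column name is being compared as a constant string

Fix: Reference the column as major without single quotes

Corrected query:
SELECT id, name, major FROM students WHERE major = 'Biology'

Result:
id | name | major  
---+------+--------
1  | Bob  | Biology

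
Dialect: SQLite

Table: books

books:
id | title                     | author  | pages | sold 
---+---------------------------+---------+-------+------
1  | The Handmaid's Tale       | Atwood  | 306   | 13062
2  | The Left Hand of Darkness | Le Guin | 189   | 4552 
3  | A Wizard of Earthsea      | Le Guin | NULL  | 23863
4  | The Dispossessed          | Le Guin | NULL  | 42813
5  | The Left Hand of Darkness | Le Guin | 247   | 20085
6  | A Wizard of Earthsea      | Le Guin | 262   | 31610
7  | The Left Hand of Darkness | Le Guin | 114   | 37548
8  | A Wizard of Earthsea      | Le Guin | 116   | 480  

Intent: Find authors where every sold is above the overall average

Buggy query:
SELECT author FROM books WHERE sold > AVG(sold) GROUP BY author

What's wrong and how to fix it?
Bug: AVG() is an aggregate; it can't sit directly in WHERE

Fix: Use a subquery for AVG and a HAVING MIN(...) filter so the condition holds for every row in the group

Corrected query:
SELECT author FROM books GROUP BY author HAVING MIN(sold) > (SELECT AVG(sold) FROM books)

Result:
(no rows)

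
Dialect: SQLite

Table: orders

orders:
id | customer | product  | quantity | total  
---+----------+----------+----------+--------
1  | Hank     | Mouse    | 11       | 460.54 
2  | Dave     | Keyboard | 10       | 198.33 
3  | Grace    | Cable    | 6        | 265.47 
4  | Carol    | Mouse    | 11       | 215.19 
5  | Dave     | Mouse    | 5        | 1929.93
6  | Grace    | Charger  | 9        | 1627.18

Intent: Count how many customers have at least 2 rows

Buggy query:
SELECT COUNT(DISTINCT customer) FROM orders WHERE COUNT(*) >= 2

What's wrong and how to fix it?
Bug: WHERE filters individual rows, not groups, so a group-level COUNT is invalid there

Fix: Group first with HAVING COUNT(*) >= 2, then COUNT the resulting groups

Corrected query:
SELECT COUNT(*) FROM (SELECT customer FROM orders GROUP BY customer HAVING COUNT(*) >= 2)

Result:
COUNT(*)
--------
2       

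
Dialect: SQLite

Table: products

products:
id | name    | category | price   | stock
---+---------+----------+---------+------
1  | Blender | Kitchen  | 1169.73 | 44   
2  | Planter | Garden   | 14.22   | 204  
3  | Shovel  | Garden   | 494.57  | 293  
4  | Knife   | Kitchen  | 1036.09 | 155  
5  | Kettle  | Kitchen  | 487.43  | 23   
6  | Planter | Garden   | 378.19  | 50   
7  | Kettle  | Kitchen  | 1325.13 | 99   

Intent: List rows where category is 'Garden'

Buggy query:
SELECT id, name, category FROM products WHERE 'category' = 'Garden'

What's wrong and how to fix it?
Bug: 'category' in single quotes is a string literal, not the column; the comparison is literal-vs-literal and never true

Fix: Reference the column as category without single quotes

Corrected query:
SELECT id, name, category FROM products WHERE category = 'Garden'

Result:
id | name    | category
---+---------+---------
2  | Planter | Garden  
3  | Shovel  | Garden  
6  | Planter | Garden  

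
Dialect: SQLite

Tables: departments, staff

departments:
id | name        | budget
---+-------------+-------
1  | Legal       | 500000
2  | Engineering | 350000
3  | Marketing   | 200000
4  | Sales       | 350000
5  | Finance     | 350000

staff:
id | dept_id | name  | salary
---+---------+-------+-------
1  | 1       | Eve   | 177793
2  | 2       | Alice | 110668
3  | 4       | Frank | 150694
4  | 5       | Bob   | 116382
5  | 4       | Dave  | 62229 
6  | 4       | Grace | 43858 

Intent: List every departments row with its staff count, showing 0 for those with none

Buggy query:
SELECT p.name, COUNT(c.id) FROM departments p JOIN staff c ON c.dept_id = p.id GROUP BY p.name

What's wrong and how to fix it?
Bug: INNER JOIN drops departments rows that have no matching staff rows

Fix: Use LEFT JOIN so parents without children still appear (COUNT(c.id) gives 0)

Corrected query:
SELECT p.name, COUNT(c.id) FROM departments p LEFT JOIN staff c ON c.dept_id = p.id GROUP BY p.name

Result:
name        | COUNT(c.id)
------------+------------
Engineering | 1          
Finance     | 1          
Legal       | 1          
Marketing   | 0          
Sales       | 3          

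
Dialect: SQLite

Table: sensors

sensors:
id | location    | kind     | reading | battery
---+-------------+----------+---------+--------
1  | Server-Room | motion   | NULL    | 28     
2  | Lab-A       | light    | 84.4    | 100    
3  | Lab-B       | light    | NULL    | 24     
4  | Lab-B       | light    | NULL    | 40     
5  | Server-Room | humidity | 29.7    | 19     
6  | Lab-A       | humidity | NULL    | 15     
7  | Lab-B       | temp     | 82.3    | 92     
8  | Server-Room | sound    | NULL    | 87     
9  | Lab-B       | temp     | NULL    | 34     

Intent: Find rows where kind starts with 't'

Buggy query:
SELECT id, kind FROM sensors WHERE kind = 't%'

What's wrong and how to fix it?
Bug: Wildcards only work with LIKE; '=' treats '%' as a literal character

Fix: Use LIKE for wildcard pattern matching

Corrected query:
SELECT id, kind FROM sensors WHERE kind LIKE 't%'

Result:
id | kind
---+-----
7  | temp
9  | temp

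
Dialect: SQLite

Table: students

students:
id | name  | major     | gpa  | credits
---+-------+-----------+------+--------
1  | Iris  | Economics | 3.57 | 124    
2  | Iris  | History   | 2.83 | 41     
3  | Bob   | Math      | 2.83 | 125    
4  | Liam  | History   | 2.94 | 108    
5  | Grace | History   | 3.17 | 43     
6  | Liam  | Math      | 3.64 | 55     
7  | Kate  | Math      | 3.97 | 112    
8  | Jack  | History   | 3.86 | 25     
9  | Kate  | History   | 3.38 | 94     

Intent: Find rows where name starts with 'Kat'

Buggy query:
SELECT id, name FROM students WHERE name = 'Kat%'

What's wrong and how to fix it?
Bug: Wildcards only work with LIKE; '=' treats '%' as a literal character

Fix: Use LIKE for wildcard pattern matching

Corrected query:
SELECT id, name FROM students WHERE name LIKE 'Kat%'

Result:
id | name
---+-----
7  | Kate
9  | Kate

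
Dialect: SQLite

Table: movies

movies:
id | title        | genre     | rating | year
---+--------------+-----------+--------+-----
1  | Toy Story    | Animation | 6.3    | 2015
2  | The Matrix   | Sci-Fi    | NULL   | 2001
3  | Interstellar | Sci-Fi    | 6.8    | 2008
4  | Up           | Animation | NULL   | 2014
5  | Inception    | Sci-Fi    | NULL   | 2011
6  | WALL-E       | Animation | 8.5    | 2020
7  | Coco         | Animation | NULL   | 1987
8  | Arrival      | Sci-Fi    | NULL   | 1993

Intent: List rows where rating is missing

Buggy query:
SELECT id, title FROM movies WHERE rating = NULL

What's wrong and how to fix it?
Bug: Comparing to NULL with '=' never matches; NULL = NULL is unknown, not true

Fix: Replace '= NULL' with 'IS NULL'

Corrected query:
SELECT id, title FROM movies WHERE rating IS NULL

Result:
id | title     
---+-----------
2  | The Matrix
4  | Up        
5  | Inception 
7  | Coco      
8  | Arrival   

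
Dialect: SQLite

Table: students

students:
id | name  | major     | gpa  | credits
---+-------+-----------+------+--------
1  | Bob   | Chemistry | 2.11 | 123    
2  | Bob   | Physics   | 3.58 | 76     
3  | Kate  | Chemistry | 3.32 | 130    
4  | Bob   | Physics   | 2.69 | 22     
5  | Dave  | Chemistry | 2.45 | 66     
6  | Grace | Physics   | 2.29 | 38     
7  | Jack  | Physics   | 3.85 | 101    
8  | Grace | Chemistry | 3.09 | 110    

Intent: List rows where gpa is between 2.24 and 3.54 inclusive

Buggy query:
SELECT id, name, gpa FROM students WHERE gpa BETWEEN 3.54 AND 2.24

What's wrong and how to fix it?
Bug: The bounds are reversed; BETWEEN a AND b requires a <= b to match anything

Fix: Swap the bounds so the smaller value comes first

Corrected query:
SELECT id, name, gpa FROM students WHERE gpa BETWEEN 2.24 AND 3.54

Result:
id | name  | gpa 
---+-------+-----
3  | Kate  | 3.32
4  | Bob   | 2.69
5  | Dave  | 2.45
6  | Grace | 2.29
8  | Grace | 3.09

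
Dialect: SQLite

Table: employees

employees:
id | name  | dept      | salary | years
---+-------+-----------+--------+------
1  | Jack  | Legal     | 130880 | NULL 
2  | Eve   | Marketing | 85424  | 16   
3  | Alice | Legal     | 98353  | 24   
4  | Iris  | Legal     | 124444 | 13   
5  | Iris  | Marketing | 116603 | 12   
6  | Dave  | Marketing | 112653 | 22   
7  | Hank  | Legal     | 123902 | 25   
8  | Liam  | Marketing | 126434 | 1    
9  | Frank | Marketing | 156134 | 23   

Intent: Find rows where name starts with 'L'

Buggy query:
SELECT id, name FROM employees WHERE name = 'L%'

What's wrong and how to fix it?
Bug: '=' compares the literal string including the % character; pattern matching needs LIKE

Fix: Replace '=' with LIKE so 'L%' is treated as a pattern

Corrected query:
SELECT id, name FROM employees WHERE name LIKE 'L%'

Result:
id | name
---+-----
8  | Liam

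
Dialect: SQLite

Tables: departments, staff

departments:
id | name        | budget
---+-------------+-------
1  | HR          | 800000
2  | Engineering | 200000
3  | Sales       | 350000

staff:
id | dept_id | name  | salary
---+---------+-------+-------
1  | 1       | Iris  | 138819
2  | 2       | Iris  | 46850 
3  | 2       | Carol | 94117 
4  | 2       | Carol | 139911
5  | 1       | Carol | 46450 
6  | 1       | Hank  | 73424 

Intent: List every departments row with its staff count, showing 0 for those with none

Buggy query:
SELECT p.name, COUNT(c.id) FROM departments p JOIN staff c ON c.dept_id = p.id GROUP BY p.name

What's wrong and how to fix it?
Bug: INNER JOIN drops departments rows that have no matching staff rows

Fix: Use LEFT JOIN so parents without children still appear (COUNT(c.id) gives 0)

Corrected query:
SELECT p.name, COUNT(c.id) FROM departments p LEFT JOIN staff c ON c.dept_id = p.id GROUP BY p.name

Result:
name        | COUNT(c.id)
------------+------------
Engineering | 3          
HR          | 3          
Sales       | 0          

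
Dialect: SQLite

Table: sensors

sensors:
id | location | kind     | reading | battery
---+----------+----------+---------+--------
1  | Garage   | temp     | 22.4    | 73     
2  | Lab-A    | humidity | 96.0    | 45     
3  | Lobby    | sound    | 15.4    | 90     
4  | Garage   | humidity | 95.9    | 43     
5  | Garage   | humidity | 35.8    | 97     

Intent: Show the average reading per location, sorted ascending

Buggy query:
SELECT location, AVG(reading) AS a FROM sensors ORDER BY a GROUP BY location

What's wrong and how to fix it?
Bug: GROUP BY must precede ORDER BY

Fix: Reorder: SELECT … FROM … GROUP BY … ORDER BY …

Corrected query:
SELECT location, AVG(reading) AS a FROM sensors GROUP BY location ORDER BY a

Result:
location | a        
---------+----------
Lobby    | 15.4     
Garage   | 51.366667
Lab-A    | 96       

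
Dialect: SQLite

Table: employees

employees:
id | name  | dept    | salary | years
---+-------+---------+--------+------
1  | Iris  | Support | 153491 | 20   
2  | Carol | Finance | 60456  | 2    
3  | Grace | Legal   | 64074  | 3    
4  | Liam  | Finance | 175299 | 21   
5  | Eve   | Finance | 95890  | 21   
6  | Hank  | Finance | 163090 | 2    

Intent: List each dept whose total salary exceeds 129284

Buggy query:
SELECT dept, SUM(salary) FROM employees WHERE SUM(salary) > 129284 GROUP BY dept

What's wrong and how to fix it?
Bug: WHERE runs before GROUP BY, so aggregates aren't available there

Fix: Move the aggregate condition to a HAVING clause

Corrected query:
SELECT dept, SUM(salary) FROM employees GROUP BY dept HAVING SUM(salary) > 129284

Result:
dept    | SUM(salary)
--------+------------
Finance | 494735     
Support | 153491     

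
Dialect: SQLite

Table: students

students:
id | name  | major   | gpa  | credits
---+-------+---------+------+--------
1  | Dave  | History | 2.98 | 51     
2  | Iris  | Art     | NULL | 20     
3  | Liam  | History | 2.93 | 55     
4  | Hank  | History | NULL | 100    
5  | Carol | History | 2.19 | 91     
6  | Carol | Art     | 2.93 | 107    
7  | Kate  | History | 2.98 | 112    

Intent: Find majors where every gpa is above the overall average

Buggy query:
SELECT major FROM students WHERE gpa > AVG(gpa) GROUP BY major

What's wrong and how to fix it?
Bug: WHERE evaluates per row before aggregation, so AVG() is unavailable

Fix: Use a subquery for AVG and a HAVING MIN(...) filter so the condition holds for every row in the group

Corrected query:
SELECT major FROM students GROUP BY major HAVING MIN(gpa) > (SELECT AVG(gpa) FROM students)

Result:
major
-----
Art  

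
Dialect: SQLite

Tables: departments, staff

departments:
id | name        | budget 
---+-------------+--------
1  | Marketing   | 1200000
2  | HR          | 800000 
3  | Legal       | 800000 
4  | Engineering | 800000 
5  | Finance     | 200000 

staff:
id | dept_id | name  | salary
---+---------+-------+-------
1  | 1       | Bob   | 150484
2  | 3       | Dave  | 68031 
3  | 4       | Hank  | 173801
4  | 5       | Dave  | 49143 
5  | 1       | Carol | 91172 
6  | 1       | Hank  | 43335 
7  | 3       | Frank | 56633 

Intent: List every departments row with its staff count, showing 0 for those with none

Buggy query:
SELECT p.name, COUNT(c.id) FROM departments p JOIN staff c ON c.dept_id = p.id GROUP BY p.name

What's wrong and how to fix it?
Bug: INNER JOIN drops departments rows that have no matching staff rows

Fix: Use LEFT JOIN so parents without children still appear (COUNT(c.id) gives 0)

Corrected query:
SELECT p.name, COUNT(c.id) FROM departments p LEFT JOIN staff c ON c.dept_id = p.id GROUP BY p.name

Result:
name        | COUNT(c.id)
------------+------------
Engineering | 1          
Finance     | 1          
HR          | 0          
Legal       | 2          
Marketing   | 3          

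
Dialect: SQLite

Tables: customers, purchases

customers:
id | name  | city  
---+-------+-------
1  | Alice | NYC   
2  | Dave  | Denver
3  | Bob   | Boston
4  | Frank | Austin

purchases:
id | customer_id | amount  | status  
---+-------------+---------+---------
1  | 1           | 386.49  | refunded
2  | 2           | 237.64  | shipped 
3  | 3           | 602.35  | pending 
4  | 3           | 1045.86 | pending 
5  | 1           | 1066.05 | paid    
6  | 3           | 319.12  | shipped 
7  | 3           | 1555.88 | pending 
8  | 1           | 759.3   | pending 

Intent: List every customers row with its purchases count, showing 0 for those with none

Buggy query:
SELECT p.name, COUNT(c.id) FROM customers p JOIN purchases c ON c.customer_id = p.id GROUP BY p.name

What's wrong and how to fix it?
Bug: An inner join excludes parents with zero children

Fix: Use LEFT JOIN so parents without children still appear (COUNT(c.id) gives 0)

Corrected query:
SELECT p.name, COUNT(c.id) FROM customers p LEFT JOIN purchases c ON c.customer_id = p.id GROUP BY p.name

Result:
name  | COUNT(c.id)
------+------------
Alice | 3          
Bob   | 4          
Dave  | 1          
Frank | 0          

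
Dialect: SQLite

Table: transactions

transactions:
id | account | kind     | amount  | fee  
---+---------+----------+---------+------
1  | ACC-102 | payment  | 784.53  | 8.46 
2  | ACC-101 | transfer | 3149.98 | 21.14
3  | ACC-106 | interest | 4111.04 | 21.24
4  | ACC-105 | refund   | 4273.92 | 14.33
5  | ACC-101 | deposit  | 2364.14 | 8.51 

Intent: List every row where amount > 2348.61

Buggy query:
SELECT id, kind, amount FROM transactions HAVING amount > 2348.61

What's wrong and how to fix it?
Bug: This is a non-aggregate query (no GROUP BY, no aggregates), so in SQLite the HAVING clause is invalid here; a row-level condition belongs in WHERE

Fix: Replace HAVING with WHERE since the condition applies to individual rows

Corrected query:
SELECT id, kind, amount FROM transactions WHERE amount > 2348.61

Result:
id | kind     | amount 
---+----------+--------
2  | transfer | 3149.98
3  | interest | 4111.04
4  | refund   | 4273.92
5  | deposit  | 2364.14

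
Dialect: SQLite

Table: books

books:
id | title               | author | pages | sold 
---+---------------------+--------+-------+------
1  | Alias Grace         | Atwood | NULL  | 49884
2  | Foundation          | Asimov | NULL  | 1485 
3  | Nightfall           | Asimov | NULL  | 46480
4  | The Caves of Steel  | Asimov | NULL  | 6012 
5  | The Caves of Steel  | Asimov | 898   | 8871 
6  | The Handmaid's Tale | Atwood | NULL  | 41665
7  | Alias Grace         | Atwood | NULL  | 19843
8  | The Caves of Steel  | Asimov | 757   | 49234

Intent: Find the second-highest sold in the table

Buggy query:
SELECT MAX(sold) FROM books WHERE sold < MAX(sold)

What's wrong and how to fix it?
Bug: MAX(sold) on the right of the comparison is an aggregate-in-WHERE error

Fix: Compute the overall MAX in a subquery, then take MAX of rows below it

Corrected query:
SELECT MAX(sold) FROM books WHERE sold < (SELECT MAX(sold) FROM books)

Result:
MAX(sold)
---------
49234    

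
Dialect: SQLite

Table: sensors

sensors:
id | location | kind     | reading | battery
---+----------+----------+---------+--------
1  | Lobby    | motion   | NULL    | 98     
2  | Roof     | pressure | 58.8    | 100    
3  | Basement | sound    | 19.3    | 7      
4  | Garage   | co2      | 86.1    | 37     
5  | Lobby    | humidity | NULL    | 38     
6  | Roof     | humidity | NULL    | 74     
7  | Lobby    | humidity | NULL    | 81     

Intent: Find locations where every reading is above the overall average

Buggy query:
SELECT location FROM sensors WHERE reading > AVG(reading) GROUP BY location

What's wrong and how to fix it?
Bug: WHERE evaluates per row before aggregation, so AVG() is unavailable

Fix: Compute the overall average in a scalar subquery and compare each group's MIN against it in HAVING

Corrected query:
SELECT location FROM sensors GROUP BY location HAVING MIN(reading) > (SELECT AVG(reading) FROM sensors)

Result:
location
--------
Garage  
Roof    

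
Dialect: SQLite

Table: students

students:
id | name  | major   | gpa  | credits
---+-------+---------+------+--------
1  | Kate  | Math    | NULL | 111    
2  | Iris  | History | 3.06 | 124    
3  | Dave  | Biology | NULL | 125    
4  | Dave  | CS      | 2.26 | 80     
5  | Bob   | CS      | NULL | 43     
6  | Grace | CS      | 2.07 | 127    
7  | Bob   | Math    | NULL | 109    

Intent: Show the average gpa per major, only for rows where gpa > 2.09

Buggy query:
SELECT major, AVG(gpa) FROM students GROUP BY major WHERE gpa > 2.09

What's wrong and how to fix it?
Bug: Row-level WHERE must come before GROUP BY in the clause order

Fix: Place WHERE between FROM and GROUP BY

Corrected query:
SELECT major, AVG(gpa) FROM students WHERE gpa > 2.09 GROUP BY major

Result:
major   | AVG(gpa)
--------+---------
CS      | 2.26    
History | 3.06    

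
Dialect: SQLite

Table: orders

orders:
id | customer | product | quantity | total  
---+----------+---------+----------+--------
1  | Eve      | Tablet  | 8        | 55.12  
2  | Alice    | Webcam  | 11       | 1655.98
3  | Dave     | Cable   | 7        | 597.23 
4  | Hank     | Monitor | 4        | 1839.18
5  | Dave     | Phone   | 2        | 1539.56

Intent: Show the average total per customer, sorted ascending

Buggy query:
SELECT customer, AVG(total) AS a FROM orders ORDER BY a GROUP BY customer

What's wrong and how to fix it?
Bug: GROUP BY must precede ORDER BY

Fix: Reorder: SELECT … FROM … GROUP BY … ORDER BY …

Corrected query:
SELECT customer, AVG(total) AS a FROM orders GROUP BY customer ORDER BY a

Result:
customer | a       
---------+---------
Eve      | 55.12   
Dave     | 1068.395
Alice    | 1655.98 
Hank     | 1839.18 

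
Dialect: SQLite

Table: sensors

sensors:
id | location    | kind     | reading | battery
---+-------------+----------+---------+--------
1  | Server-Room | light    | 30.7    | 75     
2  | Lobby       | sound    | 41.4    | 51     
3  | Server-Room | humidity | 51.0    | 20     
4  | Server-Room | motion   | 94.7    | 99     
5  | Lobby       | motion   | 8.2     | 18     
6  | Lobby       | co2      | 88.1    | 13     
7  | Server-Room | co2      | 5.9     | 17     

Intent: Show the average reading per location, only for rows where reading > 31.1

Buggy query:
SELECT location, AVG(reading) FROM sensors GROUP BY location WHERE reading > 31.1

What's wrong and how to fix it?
Bug: Row-level WHERE must come before GROUP BY in the clause order

Fix: Move the WHERE clause before GROUP BY

Corrected query:
SELECT location, AVG(reading) FROM sensors WHERE reading > 31.1 GROUP BY location

Result:
location    | AVG(reading)
------------+-------------
Lobby       | 64.75       
Server-Room | 72.85       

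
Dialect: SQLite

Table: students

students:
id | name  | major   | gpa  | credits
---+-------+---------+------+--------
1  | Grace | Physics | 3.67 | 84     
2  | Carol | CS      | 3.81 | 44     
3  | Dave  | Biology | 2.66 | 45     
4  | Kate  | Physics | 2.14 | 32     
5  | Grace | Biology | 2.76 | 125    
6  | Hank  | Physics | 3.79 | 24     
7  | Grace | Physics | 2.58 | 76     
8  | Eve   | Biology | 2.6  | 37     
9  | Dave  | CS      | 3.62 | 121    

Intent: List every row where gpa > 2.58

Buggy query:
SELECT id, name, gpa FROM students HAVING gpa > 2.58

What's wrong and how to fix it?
Bug: HAVING filters the output of aggregation, but this query has no GROUP BY and no aggregate functions, so SQLite rejects it (HAVING clause on a non-aggregate query); the condition here is per row

Fix: Use WHERE for row-level filtering

Corrected query:
SELECT id, name, gpa FROM students WHERE gpa > 2.58

Result:
id | name  | gpa 
---+-------+-----
1  | Grace | 3.67
2  | Carol | 3.81
3  | Dave  | 2.66
5  | Grace | 2.76
6  | Hank  | 3.79
8  | Eve   | 2.6 
9  | Dave  | 3.62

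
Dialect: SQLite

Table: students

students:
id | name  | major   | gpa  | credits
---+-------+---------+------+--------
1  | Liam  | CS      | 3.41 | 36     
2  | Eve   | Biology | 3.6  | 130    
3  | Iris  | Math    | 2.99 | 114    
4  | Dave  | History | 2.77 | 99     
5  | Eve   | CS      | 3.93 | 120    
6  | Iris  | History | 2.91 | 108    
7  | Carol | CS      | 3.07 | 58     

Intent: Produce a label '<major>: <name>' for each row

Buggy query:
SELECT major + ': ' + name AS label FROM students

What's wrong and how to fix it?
Bug: SQLite uses || for string concatenation; + coerces text to numbers (yielding 0)

Fix: Replace + with || to concatenate text

Corrected query:
SELECT major || ': ' || name AS label FROM students

Result:
label        
-------------
CS: Liam     
Biology: Eve 
Math: Iris   
History: Dave
CS: Eve      
History: Iris
CS: Carol    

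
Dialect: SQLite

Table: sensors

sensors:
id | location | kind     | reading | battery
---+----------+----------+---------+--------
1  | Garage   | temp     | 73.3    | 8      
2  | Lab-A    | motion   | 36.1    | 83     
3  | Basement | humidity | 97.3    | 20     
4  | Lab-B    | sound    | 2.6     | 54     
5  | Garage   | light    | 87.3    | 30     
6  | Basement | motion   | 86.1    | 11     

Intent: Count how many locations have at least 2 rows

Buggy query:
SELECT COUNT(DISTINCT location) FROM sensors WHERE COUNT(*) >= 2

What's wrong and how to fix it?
Bug: COUNT(*) cannot appear in WHERE; the per-group count doesn't exist yet

Fix: Use a subquery that GROUPs and filters with HAVING, then count its rows

Corrected query:
SELECT COUNT(*) FROM (SELECT location FROM sensors GROUP BY location HAVING COUNT(*) >= 2)

Result:
COUNT(*)
--------
2       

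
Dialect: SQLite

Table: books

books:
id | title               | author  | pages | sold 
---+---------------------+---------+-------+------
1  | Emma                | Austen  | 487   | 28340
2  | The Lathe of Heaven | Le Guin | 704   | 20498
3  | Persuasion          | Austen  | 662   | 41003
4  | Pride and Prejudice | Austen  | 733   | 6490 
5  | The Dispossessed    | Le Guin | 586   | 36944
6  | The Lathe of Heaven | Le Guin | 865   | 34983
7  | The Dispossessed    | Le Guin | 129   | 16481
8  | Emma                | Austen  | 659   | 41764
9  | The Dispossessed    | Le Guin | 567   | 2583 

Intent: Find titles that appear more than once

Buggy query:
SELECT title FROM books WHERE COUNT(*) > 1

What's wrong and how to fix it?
Bug: COUNT(*) is an aggregate and cannot be used in WHERE

Fix: GROUP BY title, then filter groups with HAVING COUNT(*) > 1

Corrected query:
SELECT title FROM books GROUP BY title HAVING COUNT(*) > 1

Result:
title              
-------------------
Emma               
The Dispossessed   
The Lathe of Heaven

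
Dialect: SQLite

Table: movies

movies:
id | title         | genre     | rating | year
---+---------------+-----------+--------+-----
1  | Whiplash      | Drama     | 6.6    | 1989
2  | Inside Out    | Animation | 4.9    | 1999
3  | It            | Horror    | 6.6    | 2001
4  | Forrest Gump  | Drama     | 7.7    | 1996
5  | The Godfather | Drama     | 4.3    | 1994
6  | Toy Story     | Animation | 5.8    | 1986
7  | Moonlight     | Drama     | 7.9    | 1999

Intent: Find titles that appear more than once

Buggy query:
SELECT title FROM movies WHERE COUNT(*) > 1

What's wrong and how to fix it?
Bug: WHERE can't reference COUNT(*); aggregates are computed after WHERE

Fix: Group first, then use HAVING for the count condition

Corrected query:
SELECT title FROM movies GROUP BY title HAVING COUNT(*) > 1

Result:
(no rows)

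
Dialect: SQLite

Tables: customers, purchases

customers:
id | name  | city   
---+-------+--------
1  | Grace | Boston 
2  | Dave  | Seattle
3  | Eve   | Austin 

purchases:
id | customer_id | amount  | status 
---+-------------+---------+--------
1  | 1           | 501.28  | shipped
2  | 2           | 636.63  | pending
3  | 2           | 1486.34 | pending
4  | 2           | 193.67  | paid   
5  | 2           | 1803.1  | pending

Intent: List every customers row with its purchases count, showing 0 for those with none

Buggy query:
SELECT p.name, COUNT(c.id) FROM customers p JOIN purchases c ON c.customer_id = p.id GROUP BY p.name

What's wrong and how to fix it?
Bug: An inner join excludes parents with zero children

Fix: Use LEFT JOIN so parents without children still appear (COUNT(c.id) gives 0)

Corrected query:
SELECT p.name, COUNT(c.id) FROM customers p LEFT JOIN purchases c ON c.customer_id = p.id GROUP BY p.name

Result:
name  | COUNT(c.id)
------+------------
Dave  | 4          
Eve   | 0          
Grace | 1          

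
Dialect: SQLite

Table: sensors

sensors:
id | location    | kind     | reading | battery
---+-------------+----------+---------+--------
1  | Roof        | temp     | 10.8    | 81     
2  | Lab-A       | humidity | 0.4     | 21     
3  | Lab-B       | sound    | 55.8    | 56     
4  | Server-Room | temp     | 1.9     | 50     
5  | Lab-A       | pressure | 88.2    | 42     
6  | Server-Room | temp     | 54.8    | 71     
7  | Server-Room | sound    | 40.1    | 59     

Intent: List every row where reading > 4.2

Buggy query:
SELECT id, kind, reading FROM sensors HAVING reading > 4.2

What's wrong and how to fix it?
Bug: This is a non-aggregate query (no GROUP BY, no aggregates), so in SQLite the HAVING clause is invalid here; a row-level condition belongs in WHERE

Fix: Replace HAVING with WHERE since the condition applies to individual rows

Corrected query:
SELECT id, kind, reading FROM sensors WHERE reading > 4.2

Result:
id | kind     | reading
---+----------+--------
1  | temp     | 10.8   
3  | sound    | 55.8   
5  | pressure | 88.2   
6  | temp     | 54.8   
7  | sound    | 40.1   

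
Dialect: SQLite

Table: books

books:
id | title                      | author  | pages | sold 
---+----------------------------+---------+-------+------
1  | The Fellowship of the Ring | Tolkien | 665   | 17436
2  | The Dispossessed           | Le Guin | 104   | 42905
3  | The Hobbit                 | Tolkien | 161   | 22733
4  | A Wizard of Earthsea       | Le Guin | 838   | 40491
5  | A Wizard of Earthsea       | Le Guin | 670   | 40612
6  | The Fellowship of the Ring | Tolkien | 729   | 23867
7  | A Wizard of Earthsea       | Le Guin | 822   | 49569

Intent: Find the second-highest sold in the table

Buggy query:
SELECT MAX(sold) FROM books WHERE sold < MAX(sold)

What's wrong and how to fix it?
Bug: MAX(sold) on the right of the comparison is an aggregate-in-WHERE error

Fix: Compute the overall MAX in a subquery, then take MAX of rows below it

Corrected query:
SELECT MAX(sold) FROM books WHERE sold < (SELECT MAX(sold) FROM books)

Result:
MAX(sold)
---------
42905    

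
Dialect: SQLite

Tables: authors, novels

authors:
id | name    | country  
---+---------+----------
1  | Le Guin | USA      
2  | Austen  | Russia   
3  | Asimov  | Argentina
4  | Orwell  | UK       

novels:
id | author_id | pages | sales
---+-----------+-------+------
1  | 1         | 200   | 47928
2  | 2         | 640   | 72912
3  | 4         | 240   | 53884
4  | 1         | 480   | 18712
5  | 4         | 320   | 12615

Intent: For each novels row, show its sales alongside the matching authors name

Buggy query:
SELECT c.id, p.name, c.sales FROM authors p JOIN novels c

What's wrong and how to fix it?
Bug: Missing join condition: each novels row is matched to all authors rows instead of just its own

Fix: Specify the join condition linking the foreign key to the parent id

Corrected query:
SELECT c.id, p.name, c.sales FROM authors p JOIN novels c ON c.author_id = p.id

Result:
id | name    | sales
---+---------+------
1  | Le Guin | 47928
2  | Austen  | 72912
3  | Orwell  | 53884
4  | Le Guin | 18712
5  | Orwell  | 12615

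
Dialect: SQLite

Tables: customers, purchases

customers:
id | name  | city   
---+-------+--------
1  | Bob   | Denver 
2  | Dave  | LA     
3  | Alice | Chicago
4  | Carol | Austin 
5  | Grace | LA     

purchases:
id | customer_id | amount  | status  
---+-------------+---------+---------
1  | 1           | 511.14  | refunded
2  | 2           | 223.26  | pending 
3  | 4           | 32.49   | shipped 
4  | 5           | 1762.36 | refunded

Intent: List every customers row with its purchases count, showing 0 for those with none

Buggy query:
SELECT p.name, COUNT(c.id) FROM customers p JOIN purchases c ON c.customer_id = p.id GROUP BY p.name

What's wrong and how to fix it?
Bug: INNER JOIN drops customers rows that have no matching purchases rows

Fix: Use LEFT JOIN so parents without children still appear (COUNT(c.id) gives 0)

Corrected query:
SELECT p.name, COUNT(c.id) FROM customers p LEFT JOIN purchases c ON c.customer_id = p.id GROUP BY p.name

Result:
name  | COUNT(c.id)
------+------------
Alice | 0          
Bob   | 1          
Carol | 1          
Dave  | 1          
Grace | 1          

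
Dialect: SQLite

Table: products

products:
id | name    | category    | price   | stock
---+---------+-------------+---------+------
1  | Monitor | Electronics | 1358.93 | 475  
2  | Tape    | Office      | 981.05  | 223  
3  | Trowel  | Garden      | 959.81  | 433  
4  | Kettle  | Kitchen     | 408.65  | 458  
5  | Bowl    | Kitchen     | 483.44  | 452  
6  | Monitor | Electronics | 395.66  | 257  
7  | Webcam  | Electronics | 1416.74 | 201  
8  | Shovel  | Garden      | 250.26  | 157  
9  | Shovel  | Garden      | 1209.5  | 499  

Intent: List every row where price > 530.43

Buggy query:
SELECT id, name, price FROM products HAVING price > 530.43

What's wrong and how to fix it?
Bug: This is a non-aggregate query (no GROUP BY, no aggregates), so in SQLite the HAVING clause is invalid here; a row-level condition belongs in WHERE

Fix: Replace HAVING with WHERE since the condition applies to individual rows

Corrected query:
SELECT id, name, price FROM products WHERE price > 530.43

Result:
id | name    | price  
---+---------+--------
1  | Monitor | 1358.93
2  | Tape    | 981.05 
3  | Trowel  | 959.81 
7  | Webcam  | 1416.74
9  | Shovel  | 1209.5 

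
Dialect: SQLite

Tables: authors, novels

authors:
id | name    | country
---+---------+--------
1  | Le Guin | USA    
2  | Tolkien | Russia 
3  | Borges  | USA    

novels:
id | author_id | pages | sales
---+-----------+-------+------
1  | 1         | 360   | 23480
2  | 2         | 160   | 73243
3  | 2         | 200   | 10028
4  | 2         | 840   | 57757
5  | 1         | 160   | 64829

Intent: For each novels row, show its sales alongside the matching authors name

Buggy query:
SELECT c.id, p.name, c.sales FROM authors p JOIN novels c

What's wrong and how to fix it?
Bug: Missing join condition: each novels row is matched to all authors rows instead of just its own

Fix: Specify the join condition linking the foreign key to the parent id

Corrected query:
SELECT c.id, p.name, c.sales FROM authors p JOIN novels c ON c.author_id = p.id

Result:
id | name    | sales
---+---------+------
1  | Le Guin | 23480
2  | Tolkien | 73243
3  | Tolkien | 10028
4  | Tolkien | 57757
5  | Le Guin | 64829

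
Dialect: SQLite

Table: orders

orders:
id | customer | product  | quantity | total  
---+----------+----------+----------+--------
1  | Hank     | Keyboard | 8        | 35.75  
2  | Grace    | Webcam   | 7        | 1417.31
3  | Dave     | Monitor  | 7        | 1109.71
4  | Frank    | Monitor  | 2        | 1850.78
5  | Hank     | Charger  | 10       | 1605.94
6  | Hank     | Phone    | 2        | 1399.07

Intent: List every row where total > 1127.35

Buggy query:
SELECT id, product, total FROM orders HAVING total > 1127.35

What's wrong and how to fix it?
Bug: HAVING filters the output of aggregation, but this query has no GROUP BY and no aggregate functions, so SQLite rejects it (HAVING clause on a non-aggregate query); the condition here is per row

Fix: Use WHERE for row-level filtering

Corrected query:
SELECT id, product, total FROM orders WHERE total > 1127.35

Result:
id | product | total  
---+---------+--------
2  | Webcam  | 1417.31
4  | Monitor | 1850.78
5  | Charger | 1605.94
6  | Phone   | 1399.07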